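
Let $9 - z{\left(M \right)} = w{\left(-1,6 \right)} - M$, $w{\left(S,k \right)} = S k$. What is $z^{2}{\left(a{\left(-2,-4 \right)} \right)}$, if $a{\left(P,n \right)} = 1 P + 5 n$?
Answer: $49$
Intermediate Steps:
$a{\left(P,n \right)} = P + 5 n$
$z{\left(M \right)} = 15 + M$ ($z{\left(M \right)} = 9 - \left(\left(-1\right) 6 - M\right) = 9 - \left(-6 - M\right) = 9 + \left(6 + M\right) = 15 + M$)
$z^{2}{\left(a{\left(-2,-4 \right)} \right)} = \left(15 + \left(-2 + 5 \left(-4\right)\right)\right)^{2} = \left(15 - 22\right)^{2} = \left(-7\right)^{2} = 49$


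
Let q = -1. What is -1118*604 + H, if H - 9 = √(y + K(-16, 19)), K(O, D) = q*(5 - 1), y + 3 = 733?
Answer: -675263 + 11*√6 ≈ -6.7524e+5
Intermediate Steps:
y = 730 (y = -3 + 733 = 730)
K(O, D) = -4 (K(O, D) = -(5 - 1) = -1*4 = -4)
H = 9 + 11*√6 (H = 9 + √(730 - 4) = 9 + √726 = 9 + 11*√6 ≈ 35.944)
-1118*604 + H = -1118*604 + (9 + 11*√6) = -675272 + (9 + 11*√6) = -675263 + 11*√6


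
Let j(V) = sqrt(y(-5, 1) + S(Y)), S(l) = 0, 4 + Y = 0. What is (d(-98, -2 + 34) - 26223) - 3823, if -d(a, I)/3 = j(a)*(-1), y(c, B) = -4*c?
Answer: -30046 + 6*sqrt(5) ≈ -30033.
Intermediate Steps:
Y = -4 (Y = -4 + 0 = -4)
j(V) = 2*sqrt(5) (j(V) = sqrt(-4*(-5) + 0) = sqrt(20 + 0) = sqrt(20) = 2*sqrt(5))
d(a, I) = 6*sqrt(5) (d(a, I) = -3*2*sqrt(5)*(-1) = -(-6)*sqrt(5) = 6*sqrt(5))
(d(-98, -2 + 34) - 26223) - 3823 = (6*sqrt(5) - 26223) - 3823 = (-26223 + 6*sqrt(5)) - 3823 = -30046 + 6*sqrt(5)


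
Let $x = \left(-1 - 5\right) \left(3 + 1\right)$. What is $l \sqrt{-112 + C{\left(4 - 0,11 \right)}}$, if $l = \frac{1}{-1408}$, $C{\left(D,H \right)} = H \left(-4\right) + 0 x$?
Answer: $- \frac{i \sqrt{39}}{704} \approx - 0.0088707 i$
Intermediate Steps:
$x = -24$ ($x = \left(-6\right) 4 = -24$)
$C{\left(D,H \right)} = - 4 H$ ($C{\left(D,H \right)} = H \left(-4\right) + 0 \left(-24\right) = - 4 H + 0 = - 4 H$)
$l = - \frac{1}{1408} \approx -0.00071023$
$l \sqrt{-112 + C{\left(4 - 0,11 \right)}} = - \frac{\sqrt{-112 - 44}}{1408} = - \frac{\sqrt{-156}}{1408} = - \frac{2 i \sqrt{39}}{1408} = - \frac{i \sqrt{39}}{704}$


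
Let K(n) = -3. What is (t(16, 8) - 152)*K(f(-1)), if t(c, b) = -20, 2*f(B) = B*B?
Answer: 516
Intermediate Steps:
f(B) = B**2/2 (f(B) = (B*B)/2 = B**2/2)
(t(16, 8) - 152)*K(f(-1)) = (-20 - 152)*(-3) = -172*(-3) = 516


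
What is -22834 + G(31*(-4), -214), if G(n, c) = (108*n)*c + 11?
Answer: 2843065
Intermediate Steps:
G(n, c) = 11 + 108*c*n (G(n, c) = 108*c*n + 11 = 11 + 108*c*n)
-22834 + G(31*(-4), -214) = -22834 + (11 + 108*(-214)*(31*(-4))) = -22834 + (11 + 108*(-214)*(-124)) = -22834 + (11 + 2865888) = -22834 + 2865899 = 2843065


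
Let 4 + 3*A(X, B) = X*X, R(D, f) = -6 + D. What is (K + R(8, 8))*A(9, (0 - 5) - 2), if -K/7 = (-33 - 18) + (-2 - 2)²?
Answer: 19019/3 ≈ 6339.7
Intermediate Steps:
A(X, B) = -4/3 + X²/3 (A(X, B) = -4/3 + (X*X)/3 = -4/3 + X²/3)
K = 245 (K = -7*((-33 - 18) + (-2 - 2)²) = -7*(-51 + (-4)²) = -7*(-51 + 16) = -7*(-35) = 245)
(K + R(8, 8))*A(9, (0 - 5) - 2) = (245 + (-6 + 8))*(-4/3 + (⅓)*9²) = (245 + 2)*(-4/3 + (⅓)*81) = 247*(-4/3 + 27) = 247*(77/3) = 19019/3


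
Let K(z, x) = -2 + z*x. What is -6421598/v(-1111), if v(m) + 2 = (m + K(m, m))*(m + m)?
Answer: 3210799/1370094089 ≈ 0.0023435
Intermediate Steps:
K(z, x) = -2 + x*z
v(m) = -2 + 2*m*(-2 + m + m**2) (v(m) = -2 + (m + (-2 + m*m))*(m + m) = -2 + (m + (-2 + m**2))*(2*m) = -2 + (-2 + m + m**2)*(2*m) = -2 + 2*m*(-2 + m + m**2))
-6421598/v(-1111) = -6421598/(-2 + 2*(-1111)**2 + 2*(-1111)*(-2 + (-1111)**2)) = -6421598/(-2 + 2*1234321 + 2*(-1111)*(-2 + 1234321)) = -6421598/(-2 + 2468642 + 2*(-1111)*1234319) = -6421598/(-2 + 2468642 - 2742656818) = -6421598/(-2740188178) = -6421598*(-1/2740188178) = 3210799/1370094089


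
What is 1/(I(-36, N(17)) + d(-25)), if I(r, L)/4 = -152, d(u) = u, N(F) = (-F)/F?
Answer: -1/633 ≈ -0.0015798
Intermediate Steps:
N(F) = -1
I(r, L) = -608 (I(r, L) = 4*(-152) = -608)
1/(I(-36, N(17)) + d(-25)) = 1/(-608 - 25) = 1/(-633) = -1/633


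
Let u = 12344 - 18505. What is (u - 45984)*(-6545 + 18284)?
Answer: -612130155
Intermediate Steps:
u = -6161
(u - 45984)*(-6545 + 18284) = (-6161 - 45984)*(-6545 + 18284) = -52145*11739 = -612130155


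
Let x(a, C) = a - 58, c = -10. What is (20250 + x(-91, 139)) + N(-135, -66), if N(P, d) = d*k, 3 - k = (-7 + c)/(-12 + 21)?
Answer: 59335/3 ≈ 19778.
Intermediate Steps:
x(a, C) = -58 + a
k = 44/9 (k = 3 - (-7 - 10)/(-12 + 21) = 3 - (-17)/9 = 3 - 1*(-17/9) = 3 + 17/9 = 44/9 ≈ 4.8889)
N(P, d) = 44*d/9 (N(P, d) = d*(44/9) = 44*d/9)
(20250 + x(-91, 139)) + N(-135, -66) = (20250 + (-58 - 91)) + (44/9)*(-66) = (20250 - 149) - 968/3 = 20101 - 968/3 = 59335/3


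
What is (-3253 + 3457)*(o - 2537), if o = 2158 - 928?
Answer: -266628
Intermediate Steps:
o = 1230
(-3253 + 3457)*(o - 2537) = (-3253 + 3457)*(1230 - 2537) = 204*(-1307) = -266628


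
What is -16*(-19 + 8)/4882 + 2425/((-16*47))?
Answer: -5853249/1835632 ≈ -3.1887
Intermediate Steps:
-16*(-19 + 8)/4882 + 2425/((-16*47)) = -16*(-11)*(1/4882) + 2425/(-752) = 176*(1/4882) + 2425*(-1/752) = 88/2441 - 2425/752 = -5853249/1835632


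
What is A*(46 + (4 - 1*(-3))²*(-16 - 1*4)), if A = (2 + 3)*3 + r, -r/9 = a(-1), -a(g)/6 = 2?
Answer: -114882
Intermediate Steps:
a(g) = -12 (a(g) = -6*2 = -12)
r = 108 (r = -9*(-12) = 108)
A = 123 (A = (2 + 3)*3 + 108 = 5*3 + 108 = 15 + 108 = 123)
A*(46 + (4 - 1*(-3))²*(-16 - 1*4)) = 123*(46 + (4 - 1*(-3))²*(-16 - 1*4)) = 123*(46 + (4 + 3)²*(-16 - 4)) = 123*(46 + 7²*(-20)) = 123*(46 + 49*(-20)) = 123*(46 - 980) = 123*(-934) = -114882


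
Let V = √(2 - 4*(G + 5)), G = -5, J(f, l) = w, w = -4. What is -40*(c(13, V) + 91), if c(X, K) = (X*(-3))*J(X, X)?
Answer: -9880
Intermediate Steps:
J(f, l) = -4
V = √2 (V = √(2 - 4*(-5 + 5)) = √(2 - 4*0) = √(2 + 0) = √2 ≈ 1.4142)
c(X, K) = 12*X (c(X, K) = (X*(-3))*(-4) = -3*X*(-4) = 12*X)
-40*(c(13, V) + 91) = -40*(12*13 + 91) = -40*(156 + 91) = -40*247 = -9880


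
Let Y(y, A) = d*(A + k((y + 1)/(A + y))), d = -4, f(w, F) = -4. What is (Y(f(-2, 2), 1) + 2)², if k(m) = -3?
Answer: 100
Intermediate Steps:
Y(y, A) = 12 - 4*A (Y(y, A) = -4*(A - 3) = -4*(-3 + A) = 12 - 4*A)
(Y(f(-2, 2), 1) + 2)² = ((12 - 4*1) + 2)² = ((12 - 4) + 2)² = (8 + 2)² = 10² = 100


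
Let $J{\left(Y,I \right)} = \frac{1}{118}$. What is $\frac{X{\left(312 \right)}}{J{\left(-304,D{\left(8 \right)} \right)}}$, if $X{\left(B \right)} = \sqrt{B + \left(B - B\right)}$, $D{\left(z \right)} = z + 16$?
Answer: $236 \sqrt{78} \approx 2084.3$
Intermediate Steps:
$D{\left(z \right)} = 16 + z$
$J{\left(Y,I \right)} = \frac{1}{118}$
$X{\left(B \right)} = \sqrt{B}$ ($X{\left(B \right)} = \sqrt{B + 0} = \sqrt{B}$)
$\frac{X{\left(312 \right)}}{J{\left(-304,D{\left(8 \right)} \right)}} = \sqrt{312} \frac{1}{\frac{1}{118}} = 2 \sqrt{78} \cdot 118 = 236 \sqrt{78}$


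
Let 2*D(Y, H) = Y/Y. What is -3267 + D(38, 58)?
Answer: -6533/2 ≈ -3266.5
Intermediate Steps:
D(Y, H) = ½ (D(Y, H) = (Y/Y)/2 = (½)*1 = ½)
-3267 + D(38, 58) = -3267 + ½ = -6533/2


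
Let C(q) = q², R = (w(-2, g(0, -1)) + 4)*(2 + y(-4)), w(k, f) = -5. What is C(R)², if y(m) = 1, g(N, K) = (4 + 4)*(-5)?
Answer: 81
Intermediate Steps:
g(N, K) = -40 (g(N, K) = 8*(-5) = -40)
R = -3 (R = (-5 + 4)*(2 + 1) = -1*3 = -3)
C(R)² = ((-3)²)² = 9² = 81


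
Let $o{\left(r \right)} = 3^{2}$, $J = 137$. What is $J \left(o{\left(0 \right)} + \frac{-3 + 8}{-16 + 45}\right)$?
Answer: $\frac{36442}{29} \approx 1256.6$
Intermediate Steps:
$o{\left(r \right)} = 9$
$J \left(o{\left(0 \right)} + \frac{-3 + 8}{-16 + 45}\right) = 137 \left(9 + \frac{-3 + 8}{-16 + 45}\right) = 137 \left(9 + \frac{5}{29}\right) = 137 \cdot \frac{266}{29} = \frac{36442}{29}$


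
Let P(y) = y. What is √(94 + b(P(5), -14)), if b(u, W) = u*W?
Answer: 2*√6 ≈ 4.8990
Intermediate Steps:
b(u, W) = W*u
√(94 + b(P(5), -14)) = √(94 - 14*5) = √(94 - 70) = √24 = 2*√6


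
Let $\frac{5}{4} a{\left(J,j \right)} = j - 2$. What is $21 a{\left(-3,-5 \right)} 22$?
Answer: $- \frac{12936}{5} \approx -2587.2$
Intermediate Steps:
$a{\left(J,j \right)} = - \frac{8}{5} + \frac{4 j}{5}$ ($a{\left(J,j \right)} = \frac{4 \left(j - 2\right)}{5} = \frac{4 \left(-2 + j\right)}{5} = - \frac{8}{5} + \frac{4 j}{5}$)
$21 a{\left(-3,-5 \right)} 22 = 21 \left(- \frac{8}{5} + \frac{4}{5} \left(-5\right)\right) 22 = 21 \left(- \frac{8}{5} - 4\right) 22 = 21 \left(- \frac{28}{5}\right) 22 = \left(- \frac{588}{5}\right) 22 = - \frac{12936}{5}$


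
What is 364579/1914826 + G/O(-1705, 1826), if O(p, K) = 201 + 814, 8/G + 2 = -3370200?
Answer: 623567716381881/3275075335537390 ≈ 0.19040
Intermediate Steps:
G = -4/1685101 (G = 8/(-2 - 3370200) = 8/(-3370202) = 8*(-1/3370202) = -4/1685101 ≈ -2.3737e-6)
O(p, K) = 1015
364579/1914826 + G/O(-1705, 1826) = 364579/1914826 - 4/1685101/1015 = 364579*(1/1914826) - 4/1685101*1/1015 = 364579/1914826 - 4/1710377515 = 623567716381881/3275075335537390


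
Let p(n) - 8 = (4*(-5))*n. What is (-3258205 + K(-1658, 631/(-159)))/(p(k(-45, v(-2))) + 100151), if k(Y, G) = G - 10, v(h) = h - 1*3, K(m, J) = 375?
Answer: -3257830/100459 ≈ -32.429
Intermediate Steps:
v(h) = -3 + h (v(h) = h - 3 = -3 + h)
k(Y, G) = -10 + G
p(n) = 8 - 20*n (p(n) = 8 + (4*(-5))*n = 8 - 20*n)
(-3258205 + K(-1658, 631/(-159)))/(p(k(-45, v(-2))) + 100151) = (-3258205 + 375)/((8 - 20*(-10 + (-3 - 2))) + 100151) = -3257830/((8 - 20*(-10 - 5)) + 100151) = -3257830/((8 - 20*(-15)) + 100151) = -3257830/((8 + 300) + 100151) = -3257830/(308 + 100151) = -3257830/100459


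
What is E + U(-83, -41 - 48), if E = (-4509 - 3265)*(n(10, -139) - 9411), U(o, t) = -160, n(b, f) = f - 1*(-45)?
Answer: 73891710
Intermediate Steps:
n(b, f) = 45 + f (n(b, f) = f + 45 = 45 + f)
E = 73891870 (E = (-4509 - 3265)*((45 - 139) - 9411) = -7774*(-94 - 9411) = -7774*(-9505) = 73891870)
E + U(-83, -41 - 48) = 73891870 - 160 = 73891710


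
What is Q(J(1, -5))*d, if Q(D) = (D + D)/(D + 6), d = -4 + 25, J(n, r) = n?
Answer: 6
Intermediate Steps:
d = 21
Q(D) = 2*D/(6 + D) (Q(D) = (2*D)/(6 + D) = 2*D/(6 + D))
Q(J(1, -5))*d = (2*1/(6 + 1))*21 = (2*1/7)*21 = (2*1*(⅐))*21 = (2/7)*21 = 6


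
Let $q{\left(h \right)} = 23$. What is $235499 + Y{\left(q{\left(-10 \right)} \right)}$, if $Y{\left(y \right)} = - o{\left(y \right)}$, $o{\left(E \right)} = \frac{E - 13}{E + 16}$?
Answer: $\frac{9184451}{39} \approx 2.355 \cdot 10^{5}$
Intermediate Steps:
$o{\left(E \right)} = \frac{-13 + E}{16 + E}$
$Y{\left(y \right)} = - \frac{-13 + y}{16 + y}$
$235499 + Y{\left(q{\left(-10 \right)} \right)} = 235499 + \frac{13 - 23}{16 + 23} = 235499 + \frac{13 - 23}{39} = 235499 + \frac{1}{39} \left(-10\right) = 235499 - \frac{10}{39} = \frac{9184451}{39}$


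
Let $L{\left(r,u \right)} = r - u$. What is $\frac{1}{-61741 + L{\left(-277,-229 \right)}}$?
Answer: $- \frac{1}{61789} \approx -1.6184 \cdot 10^{-5}$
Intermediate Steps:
$\frac{1}{-61741 + L{\left(-277,-229 \right)}} = \frac{1}{-61741 - 48} = \frac{1}{-61789} = - \frac{1}{61789}$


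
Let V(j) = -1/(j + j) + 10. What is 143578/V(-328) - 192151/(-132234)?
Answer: 4152002225341/289195758 ≈ 14357.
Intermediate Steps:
V(j) = 10 - 1/(2*j) (V(j) = -1/(2*j) + 10 = 10 - 1/(2*j))
143578/V(-328) - 192151/(-132234) = 143578/(10 - ½/(-328)) - 192151/(-132234) = 143578/(10 - ½*(-1/328)) - 192151*(-1/132234) = 143578/(10 + 1/656) + 192151/132234 = 143578/(6561/656) + 192151/132234 = 143578*(656/6561) + 192151/132234 = 94187168/6561 + 192151/132234 = 4152002225341/289195758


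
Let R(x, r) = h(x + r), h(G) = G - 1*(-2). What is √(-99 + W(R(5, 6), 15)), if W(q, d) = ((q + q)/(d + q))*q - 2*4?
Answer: I*√18606/14 ≈ 9.7431*I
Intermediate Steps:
h(G) = 2 + G (h(G) = G + 2 = 2 + G)
R(x, r) = 2 + r + x (R(x, r) = 2 + (x + r) = 2 + (r + x) = 2 + r + x)
W(q, d) = -8 + 2*q²/(d + q) (W(q, d) = ((2*q)/(d + q))*q - 8 = (2*q/(d + q))*q - 8 = 2*q²/(d + q) - 8 = -8 + 2*q²/(d + q))
√(-99 + W(R(5, 6), 15)) = √(-99 + 2*((2 + 6 + 5)² - 4*15 - 4*(2 + 6 + 5))/(15 + (2 + 6 + 5))) = √(-99 + 2*(13² - 60 - 4*13)/(15 + 13)) = √(-99 + 2*(169 - 60 - 52)/28) = √(-99 + 2*(1/28)*57) = √(-99 + 57/14) = √(-1329/14) = I*√18606/14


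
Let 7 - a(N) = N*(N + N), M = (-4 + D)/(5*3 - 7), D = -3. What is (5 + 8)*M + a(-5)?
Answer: -435/8 ≈ -54.375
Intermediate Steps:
M = -7/8 (M = (-4 - 3)/(5*3 - 7) = -7/(15 - 7) = -7/8 ≈ -0.87500)
a(N) = 7 - 2*N² (a(N) = 7 - N*(N + N) = 7 - N*2*N = 7 - 2*N²)
(5 + 8)*M + a(-5) = (5 + 8)*(-7/8) + (7 - 2*(-5)²) = 13*(-7/8) + (7 - 2*25) = -91/8 + (7 - 50) = -91/8 - 43 = -435/8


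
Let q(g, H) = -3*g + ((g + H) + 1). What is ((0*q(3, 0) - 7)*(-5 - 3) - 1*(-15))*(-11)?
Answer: -781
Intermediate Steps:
q(g, H) = 1 + H - 2*g (q(g, H) = -3*g + ((H + g) + 1) = -3*g + (1 + H + g) = 1 + H - 2*g)
((0*q(3, 0) - 7)*(-5 - 3) - 1*(-15))*(-11) = ((0*(1 + 0 - 2*3) - 7)*(-5 - 3) - 1*(-15))*(-11) = ((0*(1 + 0 - 6) - 7)*(-8) + 15)*(-11) = ((0*(-5) - 7)*(-8) + 15)*(-11) = ((0 - 7)*(-8) + 15)*(-11) = (-7*(-8) + 15)*(-11) = (56 + 15)*(-11) = 71*(-11) = -781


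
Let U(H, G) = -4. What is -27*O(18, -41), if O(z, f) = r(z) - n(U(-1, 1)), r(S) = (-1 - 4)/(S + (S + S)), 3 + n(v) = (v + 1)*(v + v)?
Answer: 1139/2 ≈ 569.50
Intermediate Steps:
n(v) = -3 + 2*v*(1 + v) (n(v) = -3 + (v + 1)*(v + v) = -3 + (1 + v)*(2*v) = -3 + 2*v*(1 + v))
r(S) = -5/(3*S) (r(S) = -5/(S + 2*S) = -5*1/(3*S) = -5/(3*S))
O(z, f) = -21 - 5/(3*z) (O(z, f) = -5/(3*z) - (-3 + 2*(-4) + 2*(-4)²) = -5/(3*z) - (-3 - 8 + 2*16) = -5/(3*z) - (-3 - 8 + 32) = -5/(3*z) - 1*21 = -5/(3*z) - 21 = -21 - 5/(3*z))
-27*O(18, -41) = -27*(-21 - 5/3/18) = -27*(-21 - 5/3*1/18) = -27*(-21 - 5/54) = -27*(-1139/54) = 1139/2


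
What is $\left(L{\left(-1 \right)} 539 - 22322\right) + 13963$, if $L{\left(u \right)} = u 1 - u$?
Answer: $-8359$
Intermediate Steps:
$L{\left(u \right)} = 0$ ($L{\left(u \right)} = u - u = 0$)
$\left(L{\left(-1 \right)} 539 - 22322\right) + 13963 = \left(0 \cdot 539 - 22322\right) + 13963 = \left(0 - 22322\right) + 13963 = -22322 + 13963 = -8359$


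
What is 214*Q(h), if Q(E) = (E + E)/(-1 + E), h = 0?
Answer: 0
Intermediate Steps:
Q(E) = 2*E/(-1 + E) (Q(E) = (2*E)/(-1 + E) = 2*E/(-1 + E))
214*Q(h) = 214*(2*0/(-1 + 0)) = 214*(2*0/(-1)) = 214*(2*0*(-1)) = 214*0 = 0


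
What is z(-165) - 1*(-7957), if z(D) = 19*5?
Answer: 8052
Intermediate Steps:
z(D) = 95
z(-165) - 1*(-7957) = 95 - 1*(-7957) = 95 + 7957 = 8052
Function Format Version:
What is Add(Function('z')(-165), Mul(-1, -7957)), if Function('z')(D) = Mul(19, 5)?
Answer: 8052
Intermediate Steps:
Function('z')(D) = 95
Add(Function('z')(-165), Mul(-1, -7957)) = Add(95, Mul(-1, -7957)) = Add(95, 7957) = 8052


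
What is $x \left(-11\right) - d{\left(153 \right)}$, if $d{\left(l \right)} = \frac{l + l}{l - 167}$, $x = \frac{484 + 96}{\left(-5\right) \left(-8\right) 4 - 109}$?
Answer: $- \frac{36857}{357} \approx -103.24$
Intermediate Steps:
$x = \frac{580}{51}$ ($x = \frac{580}{40 \cdot 4 - 109} = \frac{580}{160 - 109} = \frac{580}{51} \approx 11.373$)
$d{\left(l \right)} = \frac{2 l}{-167 + l}$
$x \left(-11\right) - d{\left(153 \right)} = \frac{580}{51} \left(-11\right) - 2 \cdot 153 \frac{1}{-167 + 153} = - \frac{6380}{51} - 2 \cdot 153 \frac{1}{-14} = - \frac{6380}{51} - 2 \cdot 153 \left(- \frac{1}{14}\right) = - \frac{6380}{51} - - \frac{153}{7} = - \frac{6380}{51} + \frac{153}{7} = - \frac{36857}{357}$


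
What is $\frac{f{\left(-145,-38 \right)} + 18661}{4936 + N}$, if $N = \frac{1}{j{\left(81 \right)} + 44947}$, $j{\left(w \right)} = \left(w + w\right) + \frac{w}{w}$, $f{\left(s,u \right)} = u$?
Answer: $\frac{840083530}{222662961} \approx 3.7729$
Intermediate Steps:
$j{\left(w \right)} = 1 + 2 w$ ($j{\left(w \right)} = 2 w + 1 = 1 + 2 w$)
$N = \frac{1}{45110}$ ($N = \frac{1}{\left(1 + 2 \cdot 81\right) + 44947} = \frac{1}{\left(1 + 162\right) + 44947} = \frac{1}{163 + 44947} = \frac{1}{45110} \approx 2.2168 \cdot 10^{-5}$)
$\frac{f{\left(-145,-38 \right)} + 18661}{4936 + N} = \frac{-38 + 18661}{4936 + \frac{1}{45110}} = \frac{18623}{\frac{222662961}{45110}} = 18623 \cdot \frac{45110}{222662961} = \frac{840083530}{222662961}$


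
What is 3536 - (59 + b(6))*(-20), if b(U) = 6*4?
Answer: 5196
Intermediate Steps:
b(U) = 24
3536 - (59 + b(6))*(-20) = 3536 - (59 + 24)*(-20) = 3536 - 83*(-20) = 3536 - 1*(-1660) = 3536 + 1660 = 5196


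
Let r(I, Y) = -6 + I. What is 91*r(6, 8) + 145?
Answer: 145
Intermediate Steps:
91*r(6, 8) + 145 = 91*(-6 + 6) + 145 = 91*0 + 145 = 0 + 145 = 145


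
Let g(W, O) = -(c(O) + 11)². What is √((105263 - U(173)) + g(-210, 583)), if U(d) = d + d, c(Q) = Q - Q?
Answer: 6*√2911 ≈ 323.72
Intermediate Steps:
c(Q) = 0
U(d) = 2*d
g(W, O) = -121 (g(W, O) = -(0 + 11)² = -1*11² = -1*121 = -121)
√((105263 - U(173)) + g(-210, 583)) = √((105263 - 2*173) - 121) = √((105263 - 1*346) - 121) = √((105263 - 346) - 121) = √(104917 - 121) = √104796 = 6*√2911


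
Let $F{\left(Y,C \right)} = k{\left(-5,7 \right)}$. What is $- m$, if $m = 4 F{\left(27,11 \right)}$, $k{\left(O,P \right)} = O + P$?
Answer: $-8$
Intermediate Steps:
$F{\left(Y,C \right)} = 2$ ($F{\left(Y,C \right)} = -5 + 7 = 2$)
$m = 8$ ($m = 4 \cdot 2 = 8$)
$- m = \left(-1\right) 8 = -8$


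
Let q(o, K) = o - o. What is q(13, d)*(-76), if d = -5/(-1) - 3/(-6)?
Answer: 0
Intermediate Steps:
d = 11/2 (d = -5*(-1) - 3*(-⅙) = 5 + ½ = 11/2 ≈ 5.5000)
q(o, K) = 0
q(13, d)*(-76) = 0*(-76) = 0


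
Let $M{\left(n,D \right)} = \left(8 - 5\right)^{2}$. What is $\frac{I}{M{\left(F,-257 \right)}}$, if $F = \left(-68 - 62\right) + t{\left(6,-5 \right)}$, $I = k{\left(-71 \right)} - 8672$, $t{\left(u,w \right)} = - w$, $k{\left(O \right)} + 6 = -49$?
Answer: $- \frac{2909}{3} \approx -969.67$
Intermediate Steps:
$k{\left(O \right)} = -55$ ($k{\left(O \right)} = -6 - 49 = -55$)
$I = -8727$ ($I = -55 - 8672 = -8727$)
$F = -125$ ($F = \left(-68 - 62\right) - -5 = -130 + 5 = -125$)
$M{\left(n,D \right)} = 9$ ($M{\left(n,D \right)} = \left(8 - 5\right)^{2} = 3^{2} = 9$)
$\frac{I}{M{\left(F,-257 \right)}} = - \frac{8727}{9} = \left(-8727\right) \frac{1}{9} = - \frac{2909}{3}$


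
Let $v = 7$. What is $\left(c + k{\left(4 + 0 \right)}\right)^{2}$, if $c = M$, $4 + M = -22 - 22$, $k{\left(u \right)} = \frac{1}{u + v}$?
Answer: $\frac{277729}{121} \approx 2295.3$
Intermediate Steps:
$k{\left(u \right)} = \frac{1}{7 + u}$ ($k{\left(u \right)} = \frac{1}{u + 7} = \frac{1}{7 + u}$)
$M = -48$ ($M = -4 - 44 = -48$)
$c = -48$
$\left(c + k{\left(4 + 0 \right)}\right)^{2} = \left(-48 + \frac{1}{7 + \left(4 + 0\right)}\right)^{2} = \left(-48 + \frac{1}{7 + 4}\right)^{2} = \left(-48 + \frac{1}{11}\right)^{2} = \left(- \frac{527}{11}\right)^{2} = \frac{277729}{121}$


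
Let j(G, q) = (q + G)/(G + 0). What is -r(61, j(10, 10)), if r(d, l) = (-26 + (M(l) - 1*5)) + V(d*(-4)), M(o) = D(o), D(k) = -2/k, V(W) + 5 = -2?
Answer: 39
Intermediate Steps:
V(W) = -7 (V(W) = -5 - 2 = -7)
j(G, q) = (G + q)/G
M(o) = -2/o
r(d, l) = -38 - 2/l (r(d, l) = (-26 + (-2/l - 1*5)) - 7 = (-26 + (-2/l - 5)) - 7 = (-26 + (-5 - 2/l)) - 7 = (-31 - 2/l) - 7 = -38 - 2/l)
-r(61, j(10, 10)) = -(-38 - 2*10/(10 + 10)) = -(-38 - 2/((⅒)*20)) = -(-38 - 2/2) = -(-38 - 2*½) = -(-38 - 1) = -1*(-39) = 39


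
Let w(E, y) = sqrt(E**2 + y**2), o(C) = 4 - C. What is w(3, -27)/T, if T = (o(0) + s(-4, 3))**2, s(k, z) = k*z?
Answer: 3*sqrt(82)/64 ≈ 0.42447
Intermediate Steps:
T = 64 (T = ((4 - 1*0) - 4*3)**2 = ((4 + 0) - 12)**2 = (4 - 12)**2 = (-8)**2 = 64)
w(3, -27)/T = sqrt(3**2 + (-27)**2)/64 = sqrt(9 + 729)*(1/64) = sqrt(738)*(1/64) = (3*sqrt(82))*(1/64) = 3*sqrt(82)/64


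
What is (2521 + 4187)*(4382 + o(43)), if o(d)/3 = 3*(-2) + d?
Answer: 30139044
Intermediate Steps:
o(d) = -18 + 3*d (o(d) = 3*(3*(-2) + d) = 3*(-6 + d) = -18 + 3*d)
(2521 + 4187)*(4382 + o(43)) = (2521 + 4187)*(4382 + (-18 + 3*43)) = 6708*(4382 + (-18 + 129)) = 6708*(4382 + 111) = 6708*4493 = 30139044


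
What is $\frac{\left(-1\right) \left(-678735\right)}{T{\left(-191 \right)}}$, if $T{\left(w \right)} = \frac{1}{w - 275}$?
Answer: $-316290510$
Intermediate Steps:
$T{\left(w \right)} = \frac{1}{-275 + w}$
$\frac{\left(-1\right) \left(-678735\right)}{T{\left(-191 \right)}} = \frac{\left(-1\right) \left(-678735\right)}{\frac{1}{-275 - 191}} = \frac{678735}{\frac{1}{-466}} = \frac{678735}{- \frac{1}{466}} = 678735 \left(-466\right) = -316290510$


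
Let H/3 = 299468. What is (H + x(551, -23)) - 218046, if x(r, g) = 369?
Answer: 680727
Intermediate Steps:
H = 898404 (H = 3*299468 = 898404)
(H + x(551, -23)) - 218046 = (898404 + 369) - 218046 = 898773 - 218046 = 680727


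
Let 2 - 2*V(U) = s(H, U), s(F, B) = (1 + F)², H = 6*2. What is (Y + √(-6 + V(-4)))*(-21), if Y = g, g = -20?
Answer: 420 - 21*I*√358/2 ≈ 420.0 - 198.67*I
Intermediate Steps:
Y = -20
H = 12
V(U) = -167/2 (V(U) = 1 - (1 + 12)²/2 = 1 - ½*13² = 1 - ½*169 = 1 - 169/2 = -167/2)
(Y + √(-6 + V(-4)))*(-21) = (-20 + √(-6 - 167/2))*(-21) = (-20 + √(-179/2))*(-21) = (-20 + I*√358/2)*(-21) = 420 - 21*I*√358/2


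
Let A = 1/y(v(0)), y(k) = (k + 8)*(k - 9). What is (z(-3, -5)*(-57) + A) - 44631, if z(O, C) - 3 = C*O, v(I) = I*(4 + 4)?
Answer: -3287305/72 ≈ -45657.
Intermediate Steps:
v(I) = 8*I (v(I) = I*8 = 8*I)
y(k) = (-9 + k)*(8 + k) (y(k) = (8 + k)*(-9 + k) = (-9 + k)*(8 + k))
z(O, C) = 3 + C*O
A = -1/72 (A = 1/(-72 + (8*0)² - 8*0) = 1/(-72 + 0² - 1*0) = 1/(-72 + 0 + 0) = 1/(-72) = -1/72 ≈ -0.013889)
(z(-3, -5)*(-57) + A) - 44631 = ((3 - 5*(-3))*(-57) - 1/72) - 44631 = ((3 + 15)*(-57) - 1/72) - 44631 = (18*(-57) - 1/72) - 44631 = (-1026 - 1/72) - 44631 = -73873/72 - 44631 = -3287305/72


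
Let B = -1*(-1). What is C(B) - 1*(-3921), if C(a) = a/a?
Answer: 3922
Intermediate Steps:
B = 1
C(a) = 1
C(B) - 1*(-3921) = 1 - 1*(-3921) = 1 + 3921 = 3922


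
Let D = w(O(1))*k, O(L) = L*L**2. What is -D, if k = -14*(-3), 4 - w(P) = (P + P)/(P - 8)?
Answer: -180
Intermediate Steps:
O(L) = L**3
w(P) = 4 - 2*P/(-8 + P) (w(P) = 4 - (P + P)/(P - 8) = 4 - 2*P/(-8 + P))
k = 42
D = 180 (D = (2*(-16 + 1**3)/(-8 + 1**3))*42 = (2*(-16 + 1)/(-8 + 1))*42 = (2*(-15)/(-7))*42 = (2*(-1/7)*(-15))*42 = (30/7)*42 = 180)
-D = -1*180 = -180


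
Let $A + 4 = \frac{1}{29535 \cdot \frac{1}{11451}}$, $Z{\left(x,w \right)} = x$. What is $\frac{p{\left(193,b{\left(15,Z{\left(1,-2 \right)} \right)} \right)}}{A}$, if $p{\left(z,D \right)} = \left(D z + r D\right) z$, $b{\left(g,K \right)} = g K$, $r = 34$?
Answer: $- \frac{588162675}{3233} \approx -1.8192 \cdot 10^{5}$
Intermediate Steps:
$b{\left(g,K \right)} = K g$
$p{\left(z,D \right)} = z \left(34 D + D z\right)$ ($p{\left(z,D \right)} = \left(D z + 34 D\right) z = \left(34 D + D z\right) z = z \left(34 D + D z\right)$)
$A = - \frac{3233}{895}$ ($A = -4 + \frac{1}{29535 \cdot \frac{1}{11451}} = -4 + \frac{1}{\frac{895}{347}} = -4 + \frac{347}{895} = - \frac{3233}{895} \approx -3.6123$)
$\frac{p{\left(193,b{\left(15,Z{\left(1,-2 \right)} \right)} \right)}}{A} = \frac{1 \cdot 15 \cdot 193 \left(34 + 193\right)}{- \frac{3233}{895}} = 15 \cdot 193 \cdot 227 \left(- \frac{895}{3233}\right) = 657165 \left(- \frac{895}{3233}\right) = - \frac{588162675}{3233}$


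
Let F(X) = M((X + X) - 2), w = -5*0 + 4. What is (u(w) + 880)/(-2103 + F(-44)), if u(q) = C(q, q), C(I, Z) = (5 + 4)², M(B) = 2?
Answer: -961/2101 ≈ -0.45740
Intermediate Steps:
C(I, Z) = 81 (C(I, Z) = 9² = 81)
w = 4 (w = 0 + 4 = 4)
F(X) = 2
u(q) = 81
(u(w) + 880)/(-2103 + F(-44)) = (81 + 880)/(-2103 + 2) = 961/(-2101) = 961*(-1/2101) = -961/2101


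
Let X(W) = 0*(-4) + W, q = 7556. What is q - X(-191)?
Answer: 7747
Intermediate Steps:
X(W) = W (X(W) = 0 + W = W)
q - X(-191) = 7556 - 1*(-191) = 7556 + 191 = 7747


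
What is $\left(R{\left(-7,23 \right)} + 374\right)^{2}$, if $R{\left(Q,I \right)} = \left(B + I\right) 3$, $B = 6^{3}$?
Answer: $1190281$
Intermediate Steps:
$B = 216$
$R{\left(Q,I \right)} = 648 + 3 I$ ($R{\left(Q,I \right)} = \left(216 + I\right) 3 = 648 + 3 I$)
$\left(R{\left(-7,23 \right)} + 374\right)^{2} = \left(\left(648 + 3 \cdot 23\right) + 374\right)^{2} = \left(\left(648 + 69\right) + 374\right)^{2} = \left(717 + 374\right)^{2} = 1091^{2} = 1190281$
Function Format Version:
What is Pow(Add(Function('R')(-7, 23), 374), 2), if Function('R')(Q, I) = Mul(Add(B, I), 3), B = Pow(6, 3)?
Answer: 1190281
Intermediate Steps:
B = 216
Function('R')(Q, I) = Add(648, Mul(3, I)) (Function('R')(Q, I) = Mul(Add(216, I), 3) = Add(648, Mul(3, I)))
Pow(Add(Function('R')(-7, 23), 374), 2) = Pow(Add(Add(648, Mul(3, 23)), 374), 2) = Pow(Add(Add(648, 69), 374), 2) = Pow(Add(717, 374), 2) = Pow(1091, 2) = 1190281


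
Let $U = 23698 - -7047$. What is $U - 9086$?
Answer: $21659$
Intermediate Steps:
$U = 30745$ ($U = 23698 + 7047 = 30745$)
$U - 9086 = 30745 - 9086 = 21659$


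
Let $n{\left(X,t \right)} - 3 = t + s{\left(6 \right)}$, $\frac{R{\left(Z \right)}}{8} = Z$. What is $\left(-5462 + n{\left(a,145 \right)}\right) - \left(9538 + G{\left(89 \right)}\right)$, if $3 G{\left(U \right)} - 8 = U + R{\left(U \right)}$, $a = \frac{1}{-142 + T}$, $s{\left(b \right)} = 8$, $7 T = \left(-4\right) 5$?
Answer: $- \frac{45341}{3} \approx -15114.0$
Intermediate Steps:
$T = - \frac{20}{7}$ ($T = \frac{\left(-4\right) 5}{7} = \frac{1}{7} \left(-20\right) = - \frac{20}{7} \approx -2.8571$)
$R{\left(Z \right)} = 8 Z$
$a = - \frac{7}{1014}$ ($a = \frac{1}{-142 - \frac{20}{7}} = \frac{1}{- \frac{1014}{7}} = - \frac{7}{1014} \approx -0.0069034$)
$G{\left(U \right)} = \frac{8}{3} + 3 U$ ($G{\left(U \right)} = \frac{8}{3} + \frac{U + 8 U}{3} = \frac{8}{3} + \frac{9 U}{3} = \frac{8}{3} + 3 U$)
$n{\left(X,t \right)} = 11 + t$ ($n{\left(X,t \right)} = 3 + \left(t + 8\right) = 3 + \left(8 + t\right) = 11 + t$)
$\left(-5462 + n{\left(a,145 \right)}\right) - \left(9538 + G{\left(89 \right)}\right) = \left(-5462 + \left(11 + 145\right)\right) - \left(\frac{28622}{3} + 267\right) = \left(-5462 + 156\right) - \frac{29423}{3} = -5306 - \frac{29423}{3} = - \frac{45341}{3}$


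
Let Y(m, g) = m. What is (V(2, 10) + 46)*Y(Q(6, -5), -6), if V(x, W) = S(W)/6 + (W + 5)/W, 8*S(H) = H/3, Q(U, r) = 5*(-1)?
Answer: -17125/72 ≈ -237.85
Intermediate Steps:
Q(U, r) = -5
S(H) = H/24 (S(H) = (H/3)/8 = H/24)
V(x, W) = W/144 + (5 + W)/W (V(x, W) = (W/24)/6 + (W + 5)/W = (W/24)*(1/6) + (5 + W)/W = W/144 + (5 + W)/W)
(V(2, 10) + 46)*Y(Q(6, -5), -6) = ((1 + 5/10 + (1/144)*10) + 46)*(-5) = ((1 + 5*(1/10) + 5/72) + 46)*(-5) = ((1 + 1/2 + 5/72) + 46)*(-5) = (113/72 + 46)*(-5) = (3425/72)*(-5) = -17125/72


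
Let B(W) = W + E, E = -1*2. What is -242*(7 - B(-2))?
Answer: -2662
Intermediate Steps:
E = -2
B(W) = -2 + W (B(W) = W - 2 = -2 + W)
-242*(7 - B(-2)) = -242*(7 - (-2 - 2)) = -242*(7 - 1*(-4)) = -242*(7 + 4) = -242*11 = -2662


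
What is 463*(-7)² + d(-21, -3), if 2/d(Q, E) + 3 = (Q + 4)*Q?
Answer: 4015600/177 ≈ 22687.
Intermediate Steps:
d(Q, E) = 2/(-3 + Q*(4 + Q)) (d(Q, E) = 2/(-3 + (Q + 4)*Q) = 2/(-3 + (4 + Q)*Q) = 2/(-3 + Q*(4 + Q)))
463*(-7)² + d(-21, -3) = 463*(-7)² + 2/(-3 + (-21)² + 4*(-21)) = 463*49 + 2/(-3 + 441 - 84) = 22687 + 2/354 = 22687 + 2*(1/354) = 22687 + 1/177 = 4015600/177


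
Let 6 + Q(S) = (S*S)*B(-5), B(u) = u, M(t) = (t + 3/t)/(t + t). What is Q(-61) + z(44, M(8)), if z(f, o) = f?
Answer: -18567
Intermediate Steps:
M(t) = (t + 3/t)/(2*t) (M(t) = (t + 3/t)/((2*t)) = (t + 3/t)*(1/(2*t)) = (t + 3/t)/(2*t))
Q(S) = -6 - 5*S**2 (Q(S) = -6 + (S*S)*(-5) = -6 + S**2*(-5) = -6 - 5*S**2)
Q(-61) + z(44, M(8)) = (-6 - 5*(-61)**2) + 44 = (-6 - 5*3721) + 44 = (-6 - 18605) + 44 = -18611 + 44 = -18567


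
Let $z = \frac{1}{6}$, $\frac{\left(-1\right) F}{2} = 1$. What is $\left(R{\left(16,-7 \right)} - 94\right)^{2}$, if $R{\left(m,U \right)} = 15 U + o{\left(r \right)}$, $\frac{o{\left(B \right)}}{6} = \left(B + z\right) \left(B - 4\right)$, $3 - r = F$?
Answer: $28224$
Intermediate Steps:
$F = -2$ ($F = \left(-2\right) 1 = -2$)
$r = 5$ ($r = 3 - -2 = 3 + 2 = 5$)
$z = \frac{1}{6} \approx 0.16667$
$o{\left(B \right)} = 6 \left(-4 + B\right) \left(\frac{1}{6} + B\right)$ ($o{\left(B \right)} = 6 \left(B + \frac{1}{6}\right) \left(B - 4\right) = 6 \left(\frac{1}{6} + B\right) \left(-4 + B\right) = 6 \left(-4 + B\right) \left(\frac{1}{6} + B\right)$)
$R{\left(m,U \right)} = 31 + 15 U$ ($R{\left(m,U \right)} = 15 U - \left(119 - 150\right) = 15 U - -31 = 15 U + 31 = 31 + 15 U$)
$\left(R{\left(16,-7 \right)} - 94\right)^{2} = \left(\left(31 + 15 \left(-7\right)\right) - 94\right)^{2} = \left(\left(31 - 105\right) - 94\right)^{2} = \left(-74 - 94\right)^{2} = \left(-168\right)^{2} = 28224$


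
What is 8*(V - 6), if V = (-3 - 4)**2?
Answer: 344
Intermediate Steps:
V = 49 (V = (-7)**2 = 49)
8*(V - 6) = 8*(49 - 6) = 8*43 = 344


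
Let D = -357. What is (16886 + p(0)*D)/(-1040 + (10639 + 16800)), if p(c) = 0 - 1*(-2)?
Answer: 16172/26399 ≈ 0.61260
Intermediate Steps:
p(c) = 2 (p(c) = 0 + 2 = 2)
(16886 + p(0)*D)/(-1040 + (10639 + 16800)) = (16886 + 2*(-357))/(-1040 + (10639 + 16800)) = (16886 - 714)/(-1040 + 27439) = 16172/26399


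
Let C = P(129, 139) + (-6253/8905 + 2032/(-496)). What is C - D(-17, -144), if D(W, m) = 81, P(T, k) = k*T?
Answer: 378942844/21235 ≈ 17845.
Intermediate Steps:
P(T, k) = T*k
C = 380662879/21235 (C = 129*139 + (-6253/8905 + 2032/(-496)) = 17931 + (-6253*1/8905 + 2032*(-1/496)) = 17931 + (-481/685 - 127/31) = 17931 - 101906/21235 = 380662879/21235 ≈ 17926.)
C - D(-17, -144) = 380662879/21235 - 1*81 = 380662879/21235 - 81 = 378942844/21235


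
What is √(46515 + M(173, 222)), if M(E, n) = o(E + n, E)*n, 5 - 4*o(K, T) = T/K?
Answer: 6*√202694645/395 ≈ 216.26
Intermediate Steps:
o(K, T) = 5/4 - T/(4*K)
M(E, n) = n*(4*E + 5*n)/(4*(E + n)) (M(E, n) = ((-E + 5*(E + n))/(4*(E + n)))*n = ((-E + (5*E + 5*n))/(4*(E + n)))*n = ((4*E + 5*n)/(4*(E + n)))*n = n*(4*E + 5*n)/(4*(E + n)))
√(46515 + M(173, 222)) = √(46515 + (¼)*222*(4*173 + 5*222)/(173 + 222)) = √(46515 + (¼)*222*(692 + 1110)/395) = √(46515 + (¼)*222*(1/395)*1802) = √(46515 + 100011/395) = √(18473436/395) = 6*√202694645/395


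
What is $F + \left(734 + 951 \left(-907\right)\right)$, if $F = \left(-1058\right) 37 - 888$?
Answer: $-901857$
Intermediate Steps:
$F = -40034$ ($F = -39146 - 888 = -40034$)
$F + \left(734 + 951 \left(-907\right)\right) = -40034 + \left(734 + 951 \left(-907\right)\right) = -40034 + \left(734 - 862557\right) = -40034 - 861823 = -901857$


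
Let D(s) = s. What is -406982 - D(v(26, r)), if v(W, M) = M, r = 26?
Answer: -407008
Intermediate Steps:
-406982 - D(v(26, r)) = -406982 - 1*26 = -406982 - 26 = -407008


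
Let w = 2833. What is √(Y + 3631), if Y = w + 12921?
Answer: √19385 ≈ 139.23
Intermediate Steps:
Y = 15754 (Y = 2833 + 12921 = 15754)
√(Y + 3631) = √(15754 + 3631) = √19385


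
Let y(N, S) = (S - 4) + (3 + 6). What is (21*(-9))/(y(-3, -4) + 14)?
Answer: -63/5 ≈ -12.600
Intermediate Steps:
y(N, S) = 5 + S (y(N, S) = (-4 + S) + 9 = 5 + S)
(21*(-9))/(y(-3, -4) + 14) = (21*(-9))/((5 - 4) + 14) = -189/(1 + 14) = -189/15 = -189*1/15 = -63/5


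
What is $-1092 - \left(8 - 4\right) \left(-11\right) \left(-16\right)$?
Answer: $-1796$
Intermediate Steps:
$-1092 - \left(8 - 4\right) \left(-11\right) \left(-16\right) = -1092 - 4 \left(-11\right) \left(-16\right) = -1092 - \left(-44\right) \left(-16\right) = -1092 - 704 = -1796$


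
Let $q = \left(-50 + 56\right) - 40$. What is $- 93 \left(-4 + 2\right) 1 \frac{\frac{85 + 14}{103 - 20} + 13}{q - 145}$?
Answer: $- \frac{219108}{14857} \approx -14.748$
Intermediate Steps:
$q = -34$ ($q = 6 - 40 = -34$)
$- 93 \left(-4 + 2\right) 1 \frac{\frac{85 + 14}{103 - 20} + 13}{q - 145} = - 93 \left(-4 + 2\right) 1 \frac{\frac{85 + 14}{103 - 20} + 13}{-34 - 145} = - 93 \left(\left(-2\right) 1\right) \frac{\frac{99}{83} + 13}{-179} = \left(-93\right) \left(-2\right) \left(99 \cdot \frac{1}{83} + 13\right) \left(- \frac{1}{179}\right) = 186 \left(\frac{99}{83} + 13\right) \left(- \frac{1}{179}\right) = 186 \cdot \frac{1178}{83} \left(- \frac{1}{179}\right) = 186 \left(- \frac{1178}{14857}\right) = - \frac{219108}{14857}$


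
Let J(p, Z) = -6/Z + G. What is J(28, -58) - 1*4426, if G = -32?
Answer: -129279/29 ≈ -4457.9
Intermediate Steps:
J(p, Z) = -32 - 6/Z (J(p, Z) = -6/Z - 32 = -32 - 6/Z)
J(28, -58) - 1*4426 = (-32 - 6/(-58)) - 1*4426 = (-32 - 6*(-1/58)) - 4426 = (-32 + 3/29) - 4426 = -925/29 - 4426 = -129279/29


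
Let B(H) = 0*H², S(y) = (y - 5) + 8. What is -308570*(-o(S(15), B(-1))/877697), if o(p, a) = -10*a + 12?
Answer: 3702840/877697 ≈ 4.2188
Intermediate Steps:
S(y) = 3 + y (S(y) = (-5 + y) + 8 = 3 + y)
B(H) = 0
o(p, a) = 12 - 10*a
-308570*(-o(S(15), B(-1))/877697) = -308570/((-877697/(12 - 10*0))) = -308570/((-877697/(12 + 0))) = -308570/((-877697/12)) = -308570/((-877697*1/12)) = -308570/(-877697/12) = -308570*(-12/877697) = 3702840/877697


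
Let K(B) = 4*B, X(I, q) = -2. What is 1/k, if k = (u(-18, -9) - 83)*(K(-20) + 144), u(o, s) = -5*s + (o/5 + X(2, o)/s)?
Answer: -45/119168 ≈ -0.00037762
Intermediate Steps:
u(o, s) = -5*s - 2/s + o/5 (u(o, s) = -5*s + (o/5 - 2/s) = -5*s + (-2/s + o/5) = -5*s - 2/s + o/5)
k = -119168/45 (k = ((-5*(-9) - 2/(-9) + (⅕)*(-18)) - 83)*(4*(-20) + 144) = ((45 - 2*(-⅑) - 18/5) - 83)*(-80 + 144) = ((45 + 2/9 - 18/5) - 83)*64 = (1873/45 - 83)*64 = -1862/45*64 = -119168/45 ≈ -2648.2)
1/k = 1/(-119168/45) = -45/119168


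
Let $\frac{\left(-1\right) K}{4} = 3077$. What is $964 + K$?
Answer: $-11344$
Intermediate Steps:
$K = -12308$ ($K = \left(-4\right) 3077 = -12308$)
$964 + K = 964 - 12308 = -11344$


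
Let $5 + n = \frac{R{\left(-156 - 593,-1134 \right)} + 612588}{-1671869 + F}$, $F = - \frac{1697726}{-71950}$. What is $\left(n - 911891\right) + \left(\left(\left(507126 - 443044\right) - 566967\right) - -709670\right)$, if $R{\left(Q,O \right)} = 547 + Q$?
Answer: $- \frac{21204334082955041}{30072319206} \approx -7.0511 \cdot 10^{5}$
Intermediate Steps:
$F = \frac{848863}{35975}$ ($F = \left(-1697726\right) \left(- \frac{1}{71950}\right) = \frac{848863}{35975} \approx 23.596$)
$n = - \frac{161376889205}{30072319206}$ ($n = -5 + \frac{\left(547 - 749\right) + 612588}{-1671869 + \frac{848863}{35975}} = -5 + \frac{\left(547 - 749\right) + 612588}{- \frac{60144638412}{35975}} = -5 + \left(\left(547 - 749\right) + 612588\right) \left(- \frac{35975}{60144638412}\right) = -5 + \left(-202 + 612588\right) \left(- \frac{35975}{60144638412}\right) = -5 + 612386 \left(- \frac{35975}{60144638412}\right) = -5 - \frac{11015293175}{30072319206} = - \frac{161376889205}{30072319206} \approx -5.3663$)
$\left(n - 911891\right) + \left(\left(\left(507126 - 443044\right) - 566967\right) - -709670\right) = \left(- \frac{161376889205}{30072319206} - 911891\right) + \left(\left(\left(507126 - 443044\right) - 566967\right) - -709670\right) = - \frac{27422838609967751}{30072319206} + \left(\left(64082 - 566967\right) + 709670\right) = - \frac{27422838609967751}{30072319206} + \left(-502885 + 709670\right) = - \frac{27422838609967751}{30072319206} + 206785 = - \frac{21204334082955041}{30072319206}$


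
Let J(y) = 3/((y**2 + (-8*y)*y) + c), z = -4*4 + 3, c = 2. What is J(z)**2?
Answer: 9/1394761 ≈ 6.4527e-6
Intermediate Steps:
z = -13 (z = -16 + 3 = -13)
J(y) = 3/(2 - 7*y**2) (J(y) = 3/((y**2 + (-8*y)*y) + 2) = 3/((y**2 - 8*y**2) + 2) = 3/(-7*y**2 + 2) = 3/(2 - 7*y**2))
J(z)**2 = (-3/(-2 + 7*(-13)**2))**2 = (-3/(-2 + 7*169))**2 = (-3/(-2 + 1183))**2 = (-3/1181)**2 = 9/1394761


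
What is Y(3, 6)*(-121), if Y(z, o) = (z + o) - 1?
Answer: -968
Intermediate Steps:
Y(z, o) = -1 + o + z (Y(z, o) = (o + z) - 1 = -1 + o + z)
Y(3, 6)*(-121) = (-1 + 6 + 3)*(-121) = 8*(-121) = -968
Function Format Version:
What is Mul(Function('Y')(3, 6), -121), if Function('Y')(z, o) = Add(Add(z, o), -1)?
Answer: -968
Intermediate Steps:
Function('Y')(z, o) = Add(-1, o, z) (Function('Y')(z, o) = Add(Add(o, z), -1) = Add(-1, o, z))
Mul(Function('Y')(3, 6), -121) = Mul(Add(-1, 6, 3), -121) = Mul(8, -121) = -968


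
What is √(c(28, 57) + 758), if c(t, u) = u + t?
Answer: √843 ≈ 29.034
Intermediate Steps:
c(t, u) = t + u
√(c(28, 57) + 758) = √((28 + 57) + 758) = √(85 + 758) = √843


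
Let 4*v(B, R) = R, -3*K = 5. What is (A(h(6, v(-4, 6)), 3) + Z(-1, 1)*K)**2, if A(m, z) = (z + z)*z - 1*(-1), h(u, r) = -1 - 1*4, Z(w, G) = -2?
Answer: 4489/9 ≈ 498.78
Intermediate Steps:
K = -5/3 (K = -1/3*5 = -5/3 ≈ -1.6667)
v(B, R) = R/4
h(u, r) = -5 (h(u, r) = -1 - 4 = -5)
A(m, z) = 1 + 2*z**2 (A(m, z) = (2*z)*z + 1 = 2*z**2 + 1 = 1 + 2*z**2)
(A(h(6, v(-4, 6)), 3) + Z(-1, 1)*K)**2 = ((1 + 2*3**2) - 2*(-5/3))**2 = ((1 + 2*9) + 10/3)**2 = ((1 + 18) + 10/3)**2 = (19 + 10/3)**2 = (67/3)**2 = 4489/9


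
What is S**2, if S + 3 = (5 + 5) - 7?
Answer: 0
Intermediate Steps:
S = 0 (S = -3 + ((5 + 5) - 7) = -3 + (10 - 7) = -3 + 3 = 0)
S**2 = 0**2 = 0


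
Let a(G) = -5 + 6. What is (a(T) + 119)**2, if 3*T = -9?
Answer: 14400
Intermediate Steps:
T = -3 (T = (1/3)*(-9) = -3)
a(G) = 1
(a(T) + 119)**2 = (1 + 119)**2 = 120**2 = 14400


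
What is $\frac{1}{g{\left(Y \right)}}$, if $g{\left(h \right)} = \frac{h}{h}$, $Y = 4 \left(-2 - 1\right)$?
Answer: $1$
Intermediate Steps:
$Y = -12$ ($Y = 4 \left(-3\right) = -12$)
$g{\left(h \right)} = 1$
$\frac{1}{g{\left(Y \right)}} = 1^{-1} = 1$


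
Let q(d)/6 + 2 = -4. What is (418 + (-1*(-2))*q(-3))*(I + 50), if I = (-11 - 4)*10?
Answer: -34600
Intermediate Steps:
I = -150 (I = -15*10 = -150)
q(d) = -36 (q(d) = -12 + 6*(-4) = -12 - 24 = -36)
(418 + (-1*(-2))*q(-3))*(I + 50) = (418 - 1*(-2)*(-36))*(-150 + 50) = (418 + 2*(-36))*(-100) = (418 - 72)*(-100) = 346*(-100) = -34600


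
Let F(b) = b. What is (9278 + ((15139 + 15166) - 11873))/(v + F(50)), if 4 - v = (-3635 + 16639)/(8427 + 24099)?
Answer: 45064773/87170 ≈ 516.98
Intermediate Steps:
v = 58550/16263 (v = 4 - (-3635 + 16639)/(8427 + 24099) = 4 - 13004/32526 = 4 - 1*6502/16263 = 4 - 6502/16263 = 58550/16263 ≈ 3.6002)
(9278 + ((15139 + 15166) - 11873))/(v + F(50)) = (9278 + ((15139 + 15166) - 11873))/(58550/16263 + 50) = (9278 + (30305 - 11873))/(871700/16263) = (9278 + 18432)*(16263/871700) = 27710*(16263/871700) = 45064773/87170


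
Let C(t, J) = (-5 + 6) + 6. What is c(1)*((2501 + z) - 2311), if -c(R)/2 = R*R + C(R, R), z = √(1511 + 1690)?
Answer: -3040 - 16*√3201 ≈ -3945.2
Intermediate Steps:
C(t, J) = 7 (C(t, J) = 1 + 6 = 7)
z = √3201 ≈ 56.577
c(R) = -14 - 2*R² (c(R) = -2*(R*R + 7) = -2*(R² + 7) = -2*(7 + R²) = -14 - 2*R²)
c(1)*((2501 + z) - 2311) = (-14 - 2*1²)*((2501 + √3201) - 2311) = (-14 - 2*1)*(190 + √3201) = (-14 - 2)*(190 + √3201) = -16*(190 + √3201) = -3040 - 16*√3201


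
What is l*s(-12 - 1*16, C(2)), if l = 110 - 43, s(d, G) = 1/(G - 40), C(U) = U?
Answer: -67/38 ≈ -1.7632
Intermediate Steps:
s(d, G) = 1/(-40 + G)
l = 67
l*s(-12 - 1*16, C(2)) = 67/(-40 + 2) = 67/(-38) = 67*(-1/38) = -67/38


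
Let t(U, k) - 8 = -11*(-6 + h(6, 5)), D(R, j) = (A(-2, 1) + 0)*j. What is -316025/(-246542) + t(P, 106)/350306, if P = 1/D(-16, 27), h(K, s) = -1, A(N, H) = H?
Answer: 27681602430/21591285463 ≈ 1.2821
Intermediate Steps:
D(R, j) = j (D(R, j) = (1 + 0)*j = 1*j = j)
P = 1/27 ≈ 0.037037
t(U, k) = 85 (t(U, k) = 8 - 11*(-6 - 1) = 8 - 11*(-7) = 8 + 77 = 85)
-316025/(-246542) + t(P, 106)/350306 = -316025/(-246542) + 85/350306 = -316025*(-1/246542) + 85*(1/350306) = 316025/246542 + 85/350306 = 27681602430/21591285463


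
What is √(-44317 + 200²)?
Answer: I*√4317 ≈ 65.704*I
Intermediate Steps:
√(-44317 + 200²) = √(-44317 + 40000) = √(-4317) = I*√4317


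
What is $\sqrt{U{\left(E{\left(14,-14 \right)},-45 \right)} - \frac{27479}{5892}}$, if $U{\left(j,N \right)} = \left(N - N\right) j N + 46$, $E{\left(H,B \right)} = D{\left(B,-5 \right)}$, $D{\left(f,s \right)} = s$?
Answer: $\frac{\sqrt{358753569}}{2946} \approx 6.4293$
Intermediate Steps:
$E{\left(H,B \right)} = -5$
$U{\left(j,N \right)} = 46$ ($U{\left(j,N \right)} = 0 j N + 46 = 0 N + 46 = 0 + 46 = 46$)
$\sqrt{U{\left(E{\left(14,-14 \right)},-45 \right)} - \frac{27479}{5892}} = \sqrt{46 - \frac{27479}{5892}} = \sqrt{\frac{243553}{5892}} = \frac{\sqrt{358753569}}{2946}$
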